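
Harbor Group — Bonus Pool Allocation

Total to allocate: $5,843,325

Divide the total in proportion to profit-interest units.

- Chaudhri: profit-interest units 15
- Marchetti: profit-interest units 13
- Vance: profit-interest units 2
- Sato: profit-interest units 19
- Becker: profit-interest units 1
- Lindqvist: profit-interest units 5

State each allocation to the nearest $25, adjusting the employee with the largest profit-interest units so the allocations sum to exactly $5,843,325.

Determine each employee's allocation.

Combined profit-interest units = 55.
Unrounded shares: Chaudhri 15/55 × $5,843,325 = 1,593,634.09; Marchetti 13/55 × $5,843,325 = 1,381,149.55; Vance 2/55 × $5,843,325 = 212,484.55; Sato 19/55 × $5,843,325 = 2,018,603.18; Becker 1/55 × $5,843,325 = 106,242.27; Lindqvist 5/55 × $5,843,325 = 531,211.36.
At nearest $25: Chaudhri $1,593,625; Marchetti $1,381,150; Vance $212,475; Sato $2,018,600; Becker $106,250; Lindqvist $531,200. Sum = $5,843,300.
Difference $5,843,325 − $5,843,300 = +$25 applied to largest profit-interest units (Sato): Sato becomes $2,018,625.

Chaudhri: $1,593,625; Marchetti: $1,381,150; Vance: $212,475; Sato: $2,018,625; Becker: $106,250; Lindqvist: $531,200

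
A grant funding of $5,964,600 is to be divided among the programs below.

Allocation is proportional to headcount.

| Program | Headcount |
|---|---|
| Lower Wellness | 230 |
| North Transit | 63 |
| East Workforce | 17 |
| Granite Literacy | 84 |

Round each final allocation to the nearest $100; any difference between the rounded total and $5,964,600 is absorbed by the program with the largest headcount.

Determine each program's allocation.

Lower Wellness: $3,481,900; North Transit: $953,700; East Workforce: $257,400; Granite Literacy: $1,271,600

Combined headcount = 230 + 63 + 17 + 84 = 394.
Raw shares: Lower Wellness 3,481,873.10; North Transit 953,730.46; East Workforce 257,355.84; Granite Literacy 1,271,640.61.
Rounded to nearest $100: Lower Wellness $3,481,900; North Transit $953,700; East Workforce $257,400; Granite Literacy $1,271,600. Sum = $5,964,600.
No rounding difference to absorb.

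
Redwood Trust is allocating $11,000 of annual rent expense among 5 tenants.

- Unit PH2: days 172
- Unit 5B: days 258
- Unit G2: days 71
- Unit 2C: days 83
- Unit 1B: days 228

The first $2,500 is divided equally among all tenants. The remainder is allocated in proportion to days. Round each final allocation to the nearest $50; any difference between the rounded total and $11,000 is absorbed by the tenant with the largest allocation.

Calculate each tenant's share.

Unit PH2: $2,300 · Unit 5B: $3,200 · Unit G2: $1,250 · Unit 2C: $1,350 · Unit 1B: $2,900

First tranche $2,500 split equally: $500 each.
Remainder $8,500 by days (total 812): Unit PH2 1,800.49 → $1,800; Unit 5B 2,700.74 → $2,700; Unit G2 743.23 → $750; Unit 2C 868.84 → $850; Unit 1B 2,386.70 → $2,400.
Totals: Unit PH2 $500 + $1,800 = $2,300; Unit 5B $500 + $2,700 = $3,200; Unit G2 $500 + $750 = $1,250; Unit 2C $500 + $850 = $1,350; Unit 1B $500 + $2,400 = $2,900.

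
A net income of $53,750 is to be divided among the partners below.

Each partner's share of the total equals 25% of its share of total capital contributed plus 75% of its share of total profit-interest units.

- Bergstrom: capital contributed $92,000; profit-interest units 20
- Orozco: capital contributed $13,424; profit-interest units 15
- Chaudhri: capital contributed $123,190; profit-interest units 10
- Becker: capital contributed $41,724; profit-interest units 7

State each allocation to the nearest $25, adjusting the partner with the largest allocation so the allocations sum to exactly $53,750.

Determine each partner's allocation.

Totals — capital contributed 270,338, profit-interest units 52.
Blended shares (25% capital contributed + 75% profit-interest units): Bergstrom 0.3735; Orozco 0.2288; Chaudhri 0.2582; Becker 0.1395.
Proportional shares: Bergstrom 20,077.79; Orozco 12,295.86; Chaudhri 13,875.72; Becker 7,500.63.
After rounding ($25): Bergstrom $20,075; Orozco $12,300; Chaudhri $13,875; Becker $7,500. Sum = $53,750.
No rounding difference to absorb.

Bergstrom: $20,075 | Orozco: $12,300 | Chaudhri: $13,875 | Becker: $7,500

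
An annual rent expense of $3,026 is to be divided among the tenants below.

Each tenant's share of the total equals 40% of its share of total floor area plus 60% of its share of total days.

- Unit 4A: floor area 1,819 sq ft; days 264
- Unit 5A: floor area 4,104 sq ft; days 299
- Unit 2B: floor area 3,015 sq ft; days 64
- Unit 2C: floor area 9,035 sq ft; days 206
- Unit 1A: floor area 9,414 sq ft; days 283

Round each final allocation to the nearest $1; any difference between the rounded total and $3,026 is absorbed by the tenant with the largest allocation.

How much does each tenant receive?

Totals — floor area 27,387, days 1,116.
Composite weights (40% floor area + 60% days): Unit 4A 0.1685; Unit 5A 0.2207; Unit 2B 0.0784; Unit 2C 0.2427; Unit 1A 0.2896.
Proportional shares: Unit 4A 509.89; Unit 5A 667.82; Unit 2B 237.37; Unit 2C 734.45; Unit 1A 876.47.
After rounding ($1): Unit 4A $510; Unit 5A $668; Unit 2B $237; Unit 2C $734; Unit 1A $876. Sum = $3,025.
Difference $3,026 − $3,025 = +$1 applied to largest allocation (Unit 1A): Unit 1A becomes $877.

Unit 4A: $510 | Unit 5A: $668 | Unit 2B: $237 | Unit 2C: $734 | Unit 1A: $877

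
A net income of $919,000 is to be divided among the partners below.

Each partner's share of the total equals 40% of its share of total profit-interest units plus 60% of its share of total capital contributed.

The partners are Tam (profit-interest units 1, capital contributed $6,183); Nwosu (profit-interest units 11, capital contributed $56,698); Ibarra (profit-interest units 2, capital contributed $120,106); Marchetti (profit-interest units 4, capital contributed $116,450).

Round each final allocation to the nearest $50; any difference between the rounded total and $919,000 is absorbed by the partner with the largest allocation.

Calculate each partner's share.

Totals — profit-interest units 18, capital contributed 299,437.
Blended shares (40% profit-interest units + 60% capital contributed): Tam 0.0346; Nwosu 0.3581; Ibarra 0.2851; Marchetti 0.3222.
Pro-rata amounts: Tam 31,807.94; Nwosu 329,051.31; Ibarra 262,014.33; Marchetti 296,126.42.
After rounding ($50): Tam $31,800; Nwosu $329,050; Ibarra $262,000; Marchetti $296,150. Sum = $919,000.
Rounded total matches; no reconciliation needed.

Tam: $31,800; Nwosu: $329,050; Ibarra: $262,000; Marchetti: $296,150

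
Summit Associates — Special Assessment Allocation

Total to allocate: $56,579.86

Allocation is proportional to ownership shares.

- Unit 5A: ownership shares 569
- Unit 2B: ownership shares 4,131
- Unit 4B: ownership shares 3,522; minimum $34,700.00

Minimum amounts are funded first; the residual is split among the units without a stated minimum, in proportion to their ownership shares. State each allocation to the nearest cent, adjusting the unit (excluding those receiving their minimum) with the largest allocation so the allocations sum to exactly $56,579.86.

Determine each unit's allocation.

Unit 5A: $2,648.86; Unit 2B: $19,231.00; Unit 4B: $34,700.00

Minimums first: Unit 4B $34,700.00. Residual $21,879.86.
Residual split over remaining ownership shares 4,700: Unit 5A 2,648.8596 → $2,648.86; Unit 2B 19,231.0004 → $19,231.00.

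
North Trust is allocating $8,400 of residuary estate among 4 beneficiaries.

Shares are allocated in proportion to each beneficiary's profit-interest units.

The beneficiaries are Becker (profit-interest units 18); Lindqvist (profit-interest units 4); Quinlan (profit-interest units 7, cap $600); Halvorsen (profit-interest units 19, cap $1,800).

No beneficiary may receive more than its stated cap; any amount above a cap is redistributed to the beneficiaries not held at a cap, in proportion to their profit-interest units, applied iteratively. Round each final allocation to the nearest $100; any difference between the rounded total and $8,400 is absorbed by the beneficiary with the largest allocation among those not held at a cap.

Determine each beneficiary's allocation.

Becker: $4,900 · Lindqvist: $1,100 · Quinlan: $600 · Halvorsen: $1,800

Profit-interest units total: 48.
Unconstrained shares: Becker 3,150.00; Lindqvist 700.00; Quinlan 1,225.00; Halvorsen 3,325.00.
Capped: Quinlan ($600), Halvorsen ($1,800); remaining pool $6,000 reallocated over remaining profit-interest units 22.
Redistributed shares: Becker 4,909.09 → $4,900; Lindqvist 1,090.91 → $1,100.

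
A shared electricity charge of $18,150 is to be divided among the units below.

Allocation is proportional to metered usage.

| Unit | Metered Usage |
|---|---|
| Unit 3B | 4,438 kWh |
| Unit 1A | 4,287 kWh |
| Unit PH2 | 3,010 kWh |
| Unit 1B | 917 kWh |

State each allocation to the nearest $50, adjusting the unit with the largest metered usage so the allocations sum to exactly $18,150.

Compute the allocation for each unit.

Unit 3B: $6,400; Unit 1A: $6,150; Unit PH2: $4,300; Unit 1B: $1,300

Sum of metered usage: 12,652.
Proportional shares: Unit 3B 4,438/12,652 × $18,150 = 6,366.56; Unit 1A 4,287/12,652 × $18,150 = 6,149.94; Unit PH2 3,010/12,652 × $18,150 = 4,318.01; Unit 1B 917/12,652 × $18,150 = 1,315.49.
Rounded to nearest $50: Unit 3B $6,350; Unit 1A $6,150; Unit PH2 $4,300; Unit 1B $1,300. Sum = $18,100.
Difference $18,150 − $18,100 = +$50 applied to largest metered usage (Unit 3B): Unit 3B becomes $6,400.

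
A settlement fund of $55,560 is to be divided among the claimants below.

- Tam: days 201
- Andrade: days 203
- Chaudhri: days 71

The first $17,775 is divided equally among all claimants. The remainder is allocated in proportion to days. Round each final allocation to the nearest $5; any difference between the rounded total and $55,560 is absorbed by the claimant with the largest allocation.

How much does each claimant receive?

Equal tier: $17,775 ÷ 3 = $5,925 apiece.
Remainder $37,785 by days (total 475): Tam 15,989.02 → $15,990; Andrade 16,148.12 → $16,150; Chaudhri 5,647.86 → $5,650.
Rounding difference −$5 on remainder applied to Andrade.
Totals: Tam $5,925 + $15,990 = $21,915; Andrade $5,925 + $16,145 = $22,070; Chaudhri $5,925 + $5,650 = $11,575.

Tam: $21,915 · Andrade: $22,070 · Chaudhri: $11,575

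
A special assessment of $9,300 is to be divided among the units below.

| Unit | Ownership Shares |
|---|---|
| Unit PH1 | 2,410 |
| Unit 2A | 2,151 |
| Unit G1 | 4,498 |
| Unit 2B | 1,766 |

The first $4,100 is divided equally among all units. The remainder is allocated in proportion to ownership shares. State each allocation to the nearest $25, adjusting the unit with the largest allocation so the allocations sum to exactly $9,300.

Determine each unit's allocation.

First tranche $4,100 split equally: $1,025 each.
Remainder $5,200 by ownership shares (total 10,825): Unit PH1 1,157.69 → $1,150; Unit 2A 1,033.27 → $1,025; Unit G1 2,160.70 → $2,150; Unit 2B 848.33 → $850.
Rounding difference +$25 on remainder applied to Unit G1.
Totals: Unit PH1 $1,025 + $1,150 = $2,175; Unit 2A $1,025 + $1,025 = $2,050; Unit G1 $1,025 + $2,175 = $3,200; Unit 2B $1,025 + $850 = $1,875.

Unit PH1: $2,175; Unit 2A: $2,050; Unit G1: $3,200; Unit 2B: $1,875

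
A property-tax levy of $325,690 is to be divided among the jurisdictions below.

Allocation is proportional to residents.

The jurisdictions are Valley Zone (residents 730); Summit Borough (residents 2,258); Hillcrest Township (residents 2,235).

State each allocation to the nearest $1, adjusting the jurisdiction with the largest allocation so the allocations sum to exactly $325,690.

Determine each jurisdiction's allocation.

Residents total: 5,223.
Unrounded shares: Valley Zone 730/5,223 × $325,690 = 45,520.52; Summit Borough 2,258/5,223 × $325,690 = 140,801.84; Hillcrest Township 2,235/5,223 × $325,690 = 139,367.63.
After rounding ($1): Valley Zone $45,521; Summit Borough $140,802; Hillcrest Township $139,368. Sum = $325,691.
Difference $325,690 − $325,691 = −$1 applied to largest allocation (Summit Borough): Summit Borough becomes $140,801.

Valley Zone: $45,521; Summit Borough: $140,801; Hillcrest Township: $139,368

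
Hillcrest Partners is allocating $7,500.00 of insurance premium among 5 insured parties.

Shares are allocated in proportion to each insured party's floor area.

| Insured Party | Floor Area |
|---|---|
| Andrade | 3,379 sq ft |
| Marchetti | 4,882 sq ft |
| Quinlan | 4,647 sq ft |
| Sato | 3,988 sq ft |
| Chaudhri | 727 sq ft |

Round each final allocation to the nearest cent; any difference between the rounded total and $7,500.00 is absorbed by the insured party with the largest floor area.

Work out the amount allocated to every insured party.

Andrade: $1,438.04 | Marchetti: $2,077.68 | Quinlan: $1,977.67 | Sato: $1,697.21 | Chaudhri: $309.40

Sum of floor area: 3,379 + 4,882 + 4,647 + 3,988 + 727 = 17,623.
Proportional shares: Andrade 1,438.0355; Marchetti 2,077.6826; Quinlan 1,977.6712; Sato 1,697.2139; Chaudhri 309.3968.
At nearest cent: Andrade $1,438.04; Marchetti $2,077.68; Quinlan $1,977.67; Sato $1,697.21; Chaudhri $309.40. Sum = $7,500.00.
Sum already equals the total — no adjustment.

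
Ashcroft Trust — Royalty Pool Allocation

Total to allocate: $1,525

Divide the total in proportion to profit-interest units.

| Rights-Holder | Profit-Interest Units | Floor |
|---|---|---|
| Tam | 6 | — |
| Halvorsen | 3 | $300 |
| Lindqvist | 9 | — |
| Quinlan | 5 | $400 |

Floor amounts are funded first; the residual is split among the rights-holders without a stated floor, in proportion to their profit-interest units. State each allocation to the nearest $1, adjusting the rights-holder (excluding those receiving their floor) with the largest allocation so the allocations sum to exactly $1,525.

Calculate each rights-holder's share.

Tam: $330 | Halvorsen: $300 | Lindqvist: $495 | Quinlan: $400

Guaranteed amounts: Halvorsen $300; Quinlan $400. Remaining pool $825.
Remaining pool split over remaining profit-interest units 15: Tam 330.00 → $330; Lindqvist 495.00 → $495.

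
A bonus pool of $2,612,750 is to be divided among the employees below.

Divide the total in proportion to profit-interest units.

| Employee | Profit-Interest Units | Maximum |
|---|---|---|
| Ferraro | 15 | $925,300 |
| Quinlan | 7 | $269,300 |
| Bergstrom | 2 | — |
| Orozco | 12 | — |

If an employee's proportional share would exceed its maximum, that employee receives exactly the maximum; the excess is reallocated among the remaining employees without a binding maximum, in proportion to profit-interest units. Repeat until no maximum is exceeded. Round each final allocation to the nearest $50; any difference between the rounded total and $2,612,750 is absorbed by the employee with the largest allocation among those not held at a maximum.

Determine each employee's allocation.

Ferraro: $925,300 | Quinlan: $269,300 | Bergstrom: $202,600 | Orozco: $1,215,550

Combined profit-interest units = 36.
Pro-rata shares before constraints: Ferraro 1,088,645.83; Quinlan 508,034.72; Bergstrom 145,152.78; Orozco 870,916.67.
Held at cap: Ferraro ($925,300), Quinlan ($269,300); residual $1,418,150 reallocated over remaining profit-interest units 14.
Shares after redistribution: Bergstrom 202,592.86 → $202,600; Orozco 1,215,557.14 → $1,215,550.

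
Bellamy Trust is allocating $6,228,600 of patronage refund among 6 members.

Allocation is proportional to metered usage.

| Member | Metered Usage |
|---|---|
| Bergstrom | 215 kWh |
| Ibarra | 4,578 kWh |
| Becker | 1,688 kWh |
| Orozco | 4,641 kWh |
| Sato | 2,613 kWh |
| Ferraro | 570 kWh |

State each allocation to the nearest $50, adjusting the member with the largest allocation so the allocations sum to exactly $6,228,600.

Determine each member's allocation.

Bergstrom: $93,600 · Ibarra: $1,993,350 · Becker: $735,000 · Orozco: $2,020,700 · Sato: $1,137,750 · Ferraro: $248,200

Sum of metered usage: 14,305.
Proportional shares: Bergstrom 215/14,305 × $6,228,600 = 93,614.05; Ibarra 4,578/14,305 × $6,228,600 = 1,993,326.17; Becker 1,688/14,305 × $6,228,600 = 734,979.15; Orozco 4,641/14,305 × $6,228,600 = 2,020,757.26; Sato 2,613/14,305 × $6,228,600 = 1,137,737.28; Ferraro 570/14,305 × $6,228,600 = 248,186.09.
Rounded to nearest $50: Bergstrom $93,600; Ibarra $1,993,350; Becker $735,000; Orozco $2,020,750; Sato $1,137,750; Ferraro $248,200. Sum = $6,228,650.
Difference $6,228,600 − $6,228,650 = −$50 applied to largest allocation (Orozco): Orozco becomes $2,020,700.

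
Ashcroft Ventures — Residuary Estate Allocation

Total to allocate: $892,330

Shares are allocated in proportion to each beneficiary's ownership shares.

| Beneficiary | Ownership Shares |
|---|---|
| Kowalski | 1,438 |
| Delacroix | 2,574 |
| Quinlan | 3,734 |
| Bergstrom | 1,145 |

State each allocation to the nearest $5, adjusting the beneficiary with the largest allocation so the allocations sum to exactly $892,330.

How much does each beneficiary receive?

Kowalski: $144,320 | Delacroix: $258,335 | Quinlan: $374,760 | Bergstrom: $114,915

Combined ownership shares = 8,891.
Proportional shares: Kowalski 1,438/8,891 × $892,330 = 144,322.41; Delacroix 2,574/8,891 × $892,330 = 258,335.11; Quinlan 3,734/8,891 × $892,330 = 374,756.52; Bergstrom 1,145/8,891 × $892,330 = 114,915.97.
Rounded to nearest $5: Kowalski $144,320; Delacroix $258,335; Quinlan $374,755; Bergstrom $114,915. Sum = $892,325.
Difference $892,330 − $892,325 = +$5 applied to largest allocation (Quinlan): Quinlan becomes $374,760.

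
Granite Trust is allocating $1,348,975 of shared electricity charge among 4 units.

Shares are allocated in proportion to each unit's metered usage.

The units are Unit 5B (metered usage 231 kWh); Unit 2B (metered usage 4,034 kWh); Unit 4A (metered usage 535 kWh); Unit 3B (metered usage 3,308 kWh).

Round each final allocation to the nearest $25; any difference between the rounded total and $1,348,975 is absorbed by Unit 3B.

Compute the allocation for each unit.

Unit 5B: $38,425; Unit 2B: $671,150; Unit 4A: $89,000; Unit 3B: $550,400

Sum of metered usage: 8,108.
Pro-rata amounts: Unit 5B 231/8,108 × $1,348,975 = 38,432.81; Unit 2B 4,034/8,108 × $1,348,975 = 671,159.98; Unit 4A 535/8,108 × $1,348,975 = 89,011.05; Unit 3B 3,308/8,108 × $1,348,975 = 550,371.15.
Rounded to nearest $25: Unit 5B $38,425; Unit 2B $671,150; Unit 4A $89,000; Unit 3B $550,375. Sum = $1,348,950.
Difference $1,348,975 − $1,348,950 = +$25 applied to Unit 3B: Unit 3B becomes $550,400.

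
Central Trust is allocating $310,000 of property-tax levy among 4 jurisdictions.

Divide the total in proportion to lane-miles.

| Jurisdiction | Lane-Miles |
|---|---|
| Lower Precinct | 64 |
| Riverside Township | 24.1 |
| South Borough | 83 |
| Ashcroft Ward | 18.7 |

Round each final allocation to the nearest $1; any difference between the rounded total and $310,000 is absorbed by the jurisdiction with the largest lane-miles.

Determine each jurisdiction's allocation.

Sum of lane-miles: 64 + 24.1 + 83 + 18.7 = 189.8.
Raw shares: Lower Precinct 104,531.09; Riverside Township 39,362.49; South Borough 135,563.75; Ashcroft Ward 30,542.68.
At nearest $1: Lower Precinct $104,531; Riverside Township $39,362; South Borough $135,564; Ashcroft Ward $30,543. Sum = $310,000.
Rounded total matches; no reconciliation needed.

Lower Precinct: $104,531 · Riverside Township: $39,362 · South Borough: $135,564 · Ashcroft Ward: $30,543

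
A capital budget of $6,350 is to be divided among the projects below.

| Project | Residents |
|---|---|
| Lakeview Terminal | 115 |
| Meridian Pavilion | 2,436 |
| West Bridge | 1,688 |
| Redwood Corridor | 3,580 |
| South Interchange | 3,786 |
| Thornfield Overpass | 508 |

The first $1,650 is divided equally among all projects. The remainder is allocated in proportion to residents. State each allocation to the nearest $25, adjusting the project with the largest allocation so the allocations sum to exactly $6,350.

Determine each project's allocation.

First tranche $1,650 split equally: $275 each.
Remainder $4,700 by residents (total 12,113): Lakeview Terminal 44.62 → $50; Meridian Pavilion 945.20 → $950; West Bridge 654.97 → $650; Redwood Corridor 1,389.09 → $1,400; South Interchange 1,469.02 → $1,475; Thornfield Overpass 197.11 → $200.
Rounding difference −$25 on remainder applied to South Interchange.
Totals: Lakeview Terminal $275 + $50 = $325; Meridian Pavilion $275 + $950 = $1,225; West Bridge $275 + $650 = $925; Redwood Corridor $275 + $1,400 = $1,675; South Interchange $275 + $1,450 = $1,725; Thornfield Overpass $275 + $200 = $475.

Lakeview Terminal: $325; Meridian Pavilion: $1,225; West Bridge: $925; Redwood Corridor: $1,675; South Interchange: $1,725; Thornfield Overpass: $475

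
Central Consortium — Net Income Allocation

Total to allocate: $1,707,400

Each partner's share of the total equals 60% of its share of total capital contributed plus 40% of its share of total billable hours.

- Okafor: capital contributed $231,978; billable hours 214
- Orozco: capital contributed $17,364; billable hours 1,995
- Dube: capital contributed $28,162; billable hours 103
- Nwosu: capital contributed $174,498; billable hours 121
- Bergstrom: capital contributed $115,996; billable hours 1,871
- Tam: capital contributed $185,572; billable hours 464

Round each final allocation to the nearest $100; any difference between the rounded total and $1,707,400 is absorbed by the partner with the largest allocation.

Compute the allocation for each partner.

Totals — capital contributed 753,570, billable hours 4,768.
Blended shares (60% capital contributed + 40% billable hours): Okafor 0.2027; Orozco 0.1812; Dube 0.0311; Nwosu 0.1491; Bergstrom 0.2493; Tam 0.1867.
Unrounded shares: Okafor 346,015.25; Orozco 309,365.79; Dube 53,038.34; Nwosu 254,552.96; Bergstrom 425,689.42; Tam 318,738.22.
Rounded to nearest $100: Okafor $346,000; Orozco $309,400; Dube $53,000; Nwosu $254,600; Bergstrom $425,700; Tam $318,700. Sum = $1,707,400.
Rounded total matches; no reconciliation needed.

Okafor: $346,000 · Orozco: $309,400 · Dube: $53,000 · Nwosu: $254,600 · Bergstrom: $425,700 · Tam: $318,700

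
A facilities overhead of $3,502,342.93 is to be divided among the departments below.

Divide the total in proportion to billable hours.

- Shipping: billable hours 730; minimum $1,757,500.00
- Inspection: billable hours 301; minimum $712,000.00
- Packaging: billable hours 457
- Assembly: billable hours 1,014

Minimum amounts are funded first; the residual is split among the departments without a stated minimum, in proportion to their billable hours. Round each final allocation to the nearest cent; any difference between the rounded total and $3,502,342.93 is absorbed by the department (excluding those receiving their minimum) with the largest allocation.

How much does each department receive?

Minimums first: Shipping $1,757,500.00; Inspection $712,000.00. Residual $1,032,842.93.
Residual split over remaining billable hours 1,471: Packaging 320,876.4235 → $320,876.42; Assembly 711,966.5065 → $711,966.51.

Shipping: $1,757,500.00 | Inspection: $712,000.00 | Packaging: $320,876.42 | Assembly: $711,966.51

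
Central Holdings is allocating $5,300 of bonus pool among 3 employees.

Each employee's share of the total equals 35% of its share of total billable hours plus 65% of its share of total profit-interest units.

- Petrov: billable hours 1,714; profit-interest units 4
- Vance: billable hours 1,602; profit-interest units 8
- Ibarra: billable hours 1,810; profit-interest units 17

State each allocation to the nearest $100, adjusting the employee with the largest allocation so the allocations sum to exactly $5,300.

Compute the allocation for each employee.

Petrov: $1,100 · Vance: $1,500 · Ibarra: $2,700

Totals — billable hours 5,126, profit-interest units 29.
Composite weights (35% billable hours + 65% profit-interest units): Petrov 0.2067; Vance 0.2887; Ibarra 0.5046.
Unrounded shares: Petrov 1,095.44; Vance 1,530.08; Ibarra 2,674.49.
After rounding ($100): Petrov $1,100; Vance $1,500; Ibarra $2,700. Sum = $5,300.
Rounded total matches; no reconciliation needed.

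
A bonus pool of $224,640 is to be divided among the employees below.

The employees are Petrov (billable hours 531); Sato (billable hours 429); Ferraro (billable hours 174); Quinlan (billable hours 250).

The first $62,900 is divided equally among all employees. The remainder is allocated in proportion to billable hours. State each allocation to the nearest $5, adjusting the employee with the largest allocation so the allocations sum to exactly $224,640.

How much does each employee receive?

First tranche $62,900 split equally: $15,725 each.
Remainder $161,740 by billable hours (total 1,384): Petrov 62,054.87 → $62,055; Sato 50,134.73 → $50,135; Ferraro 20,334.36 → $20,335; Quinlan 29,216.04 → $29,215.
Totals: Petrov $15,725 + $62,055 = $77,780; Sato $15,725 + $50,135 = $65,860; Ferraro $15,725 + $20,335 = $36,060; Quinlan $15,725 + $29,215 = $44,940.

Petrov: $77,780 · Sato: $65,860 · Ferraro: $36,060 · Quinlan: $44,940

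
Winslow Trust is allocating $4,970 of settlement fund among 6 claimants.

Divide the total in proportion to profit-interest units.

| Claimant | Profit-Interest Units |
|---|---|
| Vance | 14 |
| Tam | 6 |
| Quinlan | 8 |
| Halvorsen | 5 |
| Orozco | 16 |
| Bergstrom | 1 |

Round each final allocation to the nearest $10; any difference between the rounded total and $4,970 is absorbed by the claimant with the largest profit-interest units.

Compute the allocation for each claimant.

Vance: $1,390; Tam: $600; Quinlan: $800; Halvorsen: $500; Orozco: $1,580; Bergstrom: $100

Sum of profit-interest units: 50.
Proportional shares: Vance 14/50 × $4,970 = 1,391.60; Tam 6/50 × $4,970 = 596.40; Quinlan 8/50 × $4,970 = 795.20; Halvorsen 5/50 × $4,970 = 497.00; Orozco 16/50 × $4,970 = 1,590.40; Bergstrom 1/50 × $4,970 = 99.40.
After rounding ($10): Vance $1,390; Tam $600; Quinlan $800; Halvorsen $500; Orozco $1,590; Bergstrom $100. Sum = $4,980.
Difference $4,970 − $4,980 = −$10 applied to largest profit-interest units (Orozco): Orozco becomes $1,580.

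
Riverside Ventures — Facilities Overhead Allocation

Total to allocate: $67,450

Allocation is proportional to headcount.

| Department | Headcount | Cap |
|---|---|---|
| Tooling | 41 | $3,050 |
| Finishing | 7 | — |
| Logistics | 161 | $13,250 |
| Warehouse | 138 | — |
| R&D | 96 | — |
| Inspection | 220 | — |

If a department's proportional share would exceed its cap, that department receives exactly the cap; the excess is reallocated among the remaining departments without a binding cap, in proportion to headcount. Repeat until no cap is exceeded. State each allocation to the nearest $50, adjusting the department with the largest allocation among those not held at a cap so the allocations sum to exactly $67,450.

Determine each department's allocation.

Tooling: $3,050 | Finishing: $800 | Logistics: $13,250 | Warehouse: $15,300 | R&D: $10,650 | Inspection: $24,400

Combined headcount = 663.
Proportional shares (ignoring caps): Tooling 4,171.12; Finishing 712.14; Logistics 16,379.26; Warehouse 14,039.37; R&D 9,766.52; Inspection 22,381.60.
Cap binds for Tooling ($3,050), Logistics ($13,250); balance $51,150 reallocated over remaining headcount 461.
Shares after redistribution: Finishing 776.68 → $800; Warehouse 15,311.71 → $15,300; R&D 10,651.63 → $10,650; Inspection 24,409.98 → $24,400.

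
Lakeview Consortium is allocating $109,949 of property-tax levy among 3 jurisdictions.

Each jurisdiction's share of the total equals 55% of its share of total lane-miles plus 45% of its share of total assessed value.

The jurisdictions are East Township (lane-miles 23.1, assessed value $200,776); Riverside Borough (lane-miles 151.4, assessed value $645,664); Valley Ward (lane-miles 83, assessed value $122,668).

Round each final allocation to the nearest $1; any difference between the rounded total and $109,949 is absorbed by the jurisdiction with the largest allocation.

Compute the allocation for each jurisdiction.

Lane-miles total 257.5; assessed value total 969,108.
Combined weights (55% lane-miles + 45% assessed value): East Township 0.1426; Riverside Borough 0.6232; Valley Ward 0.2342.
Proportional shares: East Township 15,675.32; Riverside Borough 68,519.03; Valley Ward 25,754.65.
At nearest $1: East Township $15,675; Riverside Borough $68,519; Valley Ward $25,755. Sum = $109,949.
Sum already equals the total — no adjustment.

East Township: $15,675 | Riverside Borough: $68,519 | Valley Ward: $25,755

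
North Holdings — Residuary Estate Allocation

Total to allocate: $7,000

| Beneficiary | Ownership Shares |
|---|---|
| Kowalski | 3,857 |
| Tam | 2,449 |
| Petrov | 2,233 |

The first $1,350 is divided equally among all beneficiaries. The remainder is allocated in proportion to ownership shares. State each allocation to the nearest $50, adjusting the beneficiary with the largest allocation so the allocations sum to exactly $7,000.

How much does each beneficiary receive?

First tranche $1,350 split equally: $450 each.
Remainder $5,650 by ownership shares (total 8,539): Kowalski 2,552.06 → $2,550; Tam 1,620.43 → $1,600; Petrov 1,477.51 → $1,500.
Totals: Kowalski $450 + $2,550 = $3,000; Tam $450 + $1,600 = $2,050; Petrov $450 + $1,500 = $1,950.

Kowalski: $3,000 · Tam: $2,050 · Petrov: $1,950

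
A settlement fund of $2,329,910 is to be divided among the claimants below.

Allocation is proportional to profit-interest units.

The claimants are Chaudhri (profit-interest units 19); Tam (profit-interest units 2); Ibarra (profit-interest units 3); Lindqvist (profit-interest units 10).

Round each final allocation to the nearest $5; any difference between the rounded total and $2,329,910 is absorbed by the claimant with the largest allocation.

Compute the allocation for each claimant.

Sum of profit-interest units: 34.
Raw shares: Chaudhri 19/34 × $2,329,910 = 1,302,008.53; Tam 2/34 × $2,329,910 = 137,053.53; Ibarra 3/34 × $2,329,910 = 205,580.29; Lindqvist 10/34 × $2,329,910 = 685,267.65.
Rounded to nearest $5: Chaudhri $1,302,010; Tam $137,055; Ibarra $205,580; Lindqvist $685,270. Sum = $2,329,915.
Difference $2,329,910 − $2,329,915 = −$5 applied to largest allocation (Chaudhri): Chaudhri becomes $1,302,005.

Chaudhri: $1,302,005 | Tam: $137,055 | Ibarra: $205,580 | Lindqvist: $685,270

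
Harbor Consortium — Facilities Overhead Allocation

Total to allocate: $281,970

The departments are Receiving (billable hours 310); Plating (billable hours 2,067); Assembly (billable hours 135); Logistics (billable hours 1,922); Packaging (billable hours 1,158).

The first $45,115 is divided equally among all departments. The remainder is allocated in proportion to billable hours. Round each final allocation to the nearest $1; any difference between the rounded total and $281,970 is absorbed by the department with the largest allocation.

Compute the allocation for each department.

$45,115 shared equally gives $9,023 per department.
Remainder $236,855 by billable hours (total 5,592): Receiving 13,130.37 → $13,130; Plating 87,549.94 → $87,550; Assembly 5,718.07 → $5,718; Logistics 81,408.32 → $81,408; Packaging 49,048.30 → $49,048.
Rounding difference +$1 on remainder applied to Plating.
Totals: Receiving $9,023 + $13,130 = $22,153; Plating $9,023 + $87,551 = $96,574; Assembly $9,023 + $5,718 = $14,741; Logistics $9,023 + $81,408 = $90,431; Packaging $9,023 + $49,048 = $58,071.

Receiving: $22,153 | Plating: $96,574 | Assembly: $14,741 | Logistics: $90,431 | Packaging: $58,071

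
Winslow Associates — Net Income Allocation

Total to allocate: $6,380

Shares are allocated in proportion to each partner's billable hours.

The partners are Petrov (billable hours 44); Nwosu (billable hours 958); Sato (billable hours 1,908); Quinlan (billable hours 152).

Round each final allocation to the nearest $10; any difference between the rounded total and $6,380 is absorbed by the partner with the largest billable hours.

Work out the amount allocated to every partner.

Petrov: $90; Nwosu: $2,000; Sato: $3,970; Quinlan: $320

Sum of billable hours: 44 + 958 + 1,908 + 152 = 3,062.
Raw shares: Petrov 91.68; Nwosu 1,996.09; Sato 3,975.52; Quinlan 316.71.
At nearest $10: Petrov $90; Nwosu $2,000; Sato $3,980; Quinlan $320. Sum = $6,390.
Difference $6,380 − $6,390 = −$10 applied to largest billable hours (Sato): Sato becomes $3,970.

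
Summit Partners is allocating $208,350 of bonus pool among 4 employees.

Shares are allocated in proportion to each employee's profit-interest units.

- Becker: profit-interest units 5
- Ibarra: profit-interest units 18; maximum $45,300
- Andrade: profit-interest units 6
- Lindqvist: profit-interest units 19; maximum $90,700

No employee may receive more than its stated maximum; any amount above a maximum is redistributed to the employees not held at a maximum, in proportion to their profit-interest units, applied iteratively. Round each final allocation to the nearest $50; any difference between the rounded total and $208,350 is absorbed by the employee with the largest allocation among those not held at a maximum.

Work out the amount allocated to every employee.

Combined profit-interest units = 48.
Pro-rata shares before constraints: Becker 21,703.12; Ibarra 78,131.25; Andrade 26,043.75; Lindqvist 82,471.88.
Cap binds for Ibarra ($45,300); balance $163,050 reallocated over remaining profit-interest units 30.
Cap binds for Lindqvist ($90,700); balance $72,350 reallocated over remaining profit-interest units 11.
Redistributed shares: Becker 32,886.36 → $32,900; Andrade 39,463.64 → $39,450.

Becker: $32,900 | Ibarra: $45,300 | Andrade: $39,450 | Lindqvist: $90,700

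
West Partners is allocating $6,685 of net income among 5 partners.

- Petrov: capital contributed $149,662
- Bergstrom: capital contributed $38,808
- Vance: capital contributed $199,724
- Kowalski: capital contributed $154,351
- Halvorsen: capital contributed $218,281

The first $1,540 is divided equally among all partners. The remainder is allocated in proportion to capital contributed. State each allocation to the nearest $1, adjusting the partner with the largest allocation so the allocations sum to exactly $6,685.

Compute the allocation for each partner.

Petrov: $1,320 | Bergstrom: $570 | Vance: $1,659 | Kowalski: $1,352 | Halvorsen: $1,784

First tranche $1,540 split equally: $308 each.
Remainder $5,145 by capital contributed (total 760,826): Petrov 1,012.07 → $1,012; Bergstrom 262.43 → $262; Vance 1,350.61 → $1,351; Kowalski 1,043.78 → $1,044; Halvorsen 1,476.10 → $1,476.
Totals: Petrov $308 + $1,012 = $1,320; Bergstrom $308 + $262 = $570; Vance $308 + $1,351 = $1,659; Kowalski $308 + $1,044 = $1,352; Halvorsen $308 + $1,476 = $1,784.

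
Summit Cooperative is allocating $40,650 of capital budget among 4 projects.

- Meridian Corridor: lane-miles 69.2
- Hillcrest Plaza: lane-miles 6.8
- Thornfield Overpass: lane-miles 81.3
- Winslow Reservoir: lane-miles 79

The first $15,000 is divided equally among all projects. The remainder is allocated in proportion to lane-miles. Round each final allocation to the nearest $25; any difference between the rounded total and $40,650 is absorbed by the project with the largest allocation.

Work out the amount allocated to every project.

$15,000 shared equally gives $3,750 per project.
Remainder $25,650 by lane-miles (total 236.3): Meridian Corridor 7,511.55 → $7,500; Hillcrest Plaza 738.13 → $750; Thornfield Overpass 8,824.99 → $8,825; Winslow Reservoir 8,575.33 → $8,575.
Totals: Meridian Corridor $3,750 + $7,500 = $11,250; Hillcrest Plaza $3,750 + $750 = $4,500; Thornfield Overpass $3,750 + $8,825 = $12,575; Winslow Reservoir $3,750 + $8,575 = $12,325.

Meridian Corridor: $11,250; Hillcrest Plaza: $4,500; Thornfield Overpass: $12,575; Winslow Reservoir: $12,325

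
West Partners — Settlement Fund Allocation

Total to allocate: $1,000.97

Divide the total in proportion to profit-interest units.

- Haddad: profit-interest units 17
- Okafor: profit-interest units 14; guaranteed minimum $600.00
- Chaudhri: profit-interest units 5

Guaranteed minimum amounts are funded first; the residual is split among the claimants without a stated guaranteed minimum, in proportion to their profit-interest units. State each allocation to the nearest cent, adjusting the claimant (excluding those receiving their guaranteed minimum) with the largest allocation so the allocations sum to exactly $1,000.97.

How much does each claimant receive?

Minimums first: Okafor $600.00. Remaining pool $400.97.
Remaining pool split over remaining profit-interest units 22: Haddad 309.8405 → $309.84; Chaudhri 91.1295 → $91.13.

Haddad: $309.84 | Okafor: $600.00 | Chaudhri: $91.13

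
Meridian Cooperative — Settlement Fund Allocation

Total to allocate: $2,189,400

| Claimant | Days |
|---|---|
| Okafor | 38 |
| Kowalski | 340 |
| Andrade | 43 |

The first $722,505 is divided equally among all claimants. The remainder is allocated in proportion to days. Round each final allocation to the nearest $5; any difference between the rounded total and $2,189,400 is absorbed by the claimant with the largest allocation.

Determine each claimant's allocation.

Okafor: $373,240 | Kowalski: $1,425,500 | Andrade: $390,660

First tranche $722,505 split equally: $240,835 each.
Remainder $1,466,895 by days (total 421): Okafor 132,403.82 → $132,405; Kowalski 1,184,665.80 → $1,184,665; Andrade 149,825.38 → $149,825.
Totals: Okafor $240,835 + $132,405 = $373,240; Kowalski $240,835 + $1,184,665 = $1,425,500; Andrade $240,835 + $149,825 = $390,660.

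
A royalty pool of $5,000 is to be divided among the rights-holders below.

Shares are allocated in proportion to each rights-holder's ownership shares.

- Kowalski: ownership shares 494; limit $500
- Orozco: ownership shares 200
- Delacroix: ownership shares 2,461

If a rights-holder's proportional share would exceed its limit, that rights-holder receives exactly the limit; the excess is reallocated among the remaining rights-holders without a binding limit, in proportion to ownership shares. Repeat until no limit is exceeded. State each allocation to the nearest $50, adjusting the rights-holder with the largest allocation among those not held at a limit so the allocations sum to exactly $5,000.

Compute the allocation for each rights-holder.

Kowalski: $500 · Orozco: $350 · Delacroix: $4,150

Combined ownership shares = 3,155.
Unconstrained shares: Kowalski 782.88; Orozco 316.96; Delacroix 3,900.16.
Held at cap: Kowalski ($500); remaining pool $4,500 reallocated over remaining ownership shares 2,661.
Redistributed shares: Orozco 338.22 → $350; Delacroix 4,161.78 → $4,150.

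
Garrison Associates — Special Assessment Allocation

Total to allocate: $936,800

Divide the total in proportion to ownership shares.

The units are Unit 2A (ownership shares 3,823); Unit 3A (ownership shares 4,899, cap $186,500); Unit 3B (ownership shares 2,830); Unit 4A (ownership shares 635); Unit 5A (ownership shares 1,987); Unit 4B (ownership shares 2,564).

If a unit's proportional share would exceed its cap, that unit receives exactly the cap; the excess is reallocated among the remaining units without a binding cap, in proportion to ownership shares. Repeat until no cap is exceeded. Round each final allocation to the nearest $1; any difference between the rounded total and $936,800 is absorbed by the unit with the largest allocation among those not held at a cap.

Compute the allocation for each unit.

Unit 2A: $242,284 | Unit 3A: $186,500 | Unit 3B: $179,352 | Unit 4A: $40,243 | Unit 5A: $125,927 | Unit 4B: $162,494

Combined ownership shares = 16,738.
Proportional shares (ignoring caps): Unit 2A 213,967.40; Unit 3A 274,189.46; Unit 3B 158,390.73; Unit 4A 35,539.97; Unit 5A 111,209.32; Unit 4B 143,503.12.
Held at cap: Unit 3A ($186,500); balance $750,300 reallocated over remaining ownership shares 11,839.
Redistributed shares: Unit 2A 242,283.71 → $242,284; Unit 3B 179,352.06 → $179,352; Unit 4A 40,243.31 → $40,243; Unit 5A 125,926.69 → $125,927; Unit 4B 162,494.23 → $162,494.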